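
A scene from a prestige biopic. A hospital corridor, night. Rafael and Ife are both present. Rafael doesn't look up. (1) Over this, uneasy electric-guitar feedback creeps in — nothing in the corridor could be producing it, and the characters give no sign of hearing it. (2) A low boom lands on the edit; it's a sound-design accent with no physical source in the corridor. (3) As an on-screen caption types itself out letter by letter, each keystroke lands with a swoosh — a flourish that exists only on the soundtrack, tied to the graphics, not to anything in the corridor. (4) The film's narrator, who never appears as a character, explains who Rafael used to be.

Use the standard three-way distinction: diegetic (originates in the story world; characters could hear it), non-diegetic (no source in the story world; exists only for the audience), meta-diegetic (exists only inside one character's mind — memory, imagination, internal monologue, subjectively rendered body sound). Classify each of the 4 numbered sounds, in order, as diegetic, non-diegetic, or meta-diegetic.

non-diegetic, non-diegetic, non-diegetic, non-diegetic

(1) it has no source in the story world and no character can hear it — it's underscore → non-diegetic.
(2) nothing in the scene produces it; it's an accent added for the audience → non-diegetic.
(3) sound married to a title/caption — outside the diegesis by definition → non-diegetic.
(4) is non-diegetic: commentary laid over the scene from outside the fiction.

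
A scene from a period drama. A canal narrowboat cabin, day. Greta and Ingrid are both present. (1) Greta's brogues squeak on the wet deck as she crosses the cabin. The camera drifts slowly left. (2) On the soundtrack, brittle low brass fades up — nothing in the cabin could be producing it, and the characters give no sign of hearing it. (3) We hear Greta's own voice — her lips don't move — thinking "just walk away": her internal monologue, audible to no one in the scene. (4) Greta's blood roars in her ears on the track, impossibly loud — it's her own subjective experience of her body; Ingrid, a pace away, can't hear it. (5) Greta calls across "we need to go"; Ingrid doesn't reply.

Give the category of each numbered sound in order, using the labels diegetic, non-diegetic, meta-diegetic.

diegetic, non-diegetic, meta-diegetic, meta-diegetic, diegetic

Sound (1): it's the physical sound of Greta moving in the space, so diegetic.
(2) score with no on-screen or off-screen source; it exists for the audience alone → non-diegetic.
(3) is meta-diegetic: Greta's thought-voice: a private mental sound no other character can hear.
(4) is meta-diegetic: a subjective body sound — Greta's private perception, inaudible to Ingrid.
(5) is diegetic: Greta is a character speaking aloud in the scene.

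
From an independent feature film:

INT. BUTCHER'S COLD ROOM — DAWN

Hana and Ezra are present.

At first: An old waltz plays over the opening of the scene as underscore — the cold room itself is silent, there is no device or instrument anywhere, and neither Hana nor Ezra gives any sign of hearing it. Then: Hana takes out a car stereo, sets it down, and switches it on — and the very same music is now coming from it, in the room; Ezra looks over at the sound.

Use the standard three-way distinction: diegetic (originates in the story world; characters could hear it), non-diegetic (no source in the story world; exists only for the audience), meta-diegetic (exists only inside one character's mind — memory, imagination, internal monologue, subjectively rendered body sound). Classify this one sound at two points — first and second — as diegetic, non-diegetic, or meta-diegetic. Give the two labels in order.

non-diegetic, diegetic

First: no in-world source exists and no character can hear it — underscore → non-diegetic.
Second: a car stereo is now a real source in the story world and the characters hear it → diegetic.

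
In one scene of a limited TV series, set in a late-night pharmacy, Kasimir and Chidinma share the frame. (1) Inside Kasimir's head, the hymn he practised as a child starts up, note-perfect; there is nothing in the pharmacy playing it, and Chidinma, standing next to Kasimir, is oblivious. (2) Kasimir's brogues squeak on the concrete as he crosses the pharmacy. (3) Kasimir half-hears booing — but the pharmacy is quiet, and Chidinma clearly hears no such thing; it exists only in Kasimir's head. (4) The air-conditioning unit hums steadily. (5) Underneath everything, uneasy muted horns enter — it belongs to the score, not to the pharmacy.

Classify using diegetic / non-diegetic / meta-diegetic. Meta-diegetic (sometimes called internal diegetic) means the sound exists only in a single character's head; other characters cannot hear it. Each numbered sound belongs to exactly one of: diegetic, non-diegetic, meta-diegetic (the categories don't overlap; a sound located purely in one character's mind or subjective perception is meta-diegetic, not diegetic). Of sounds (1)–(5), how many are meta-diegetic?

2

(1) the music is a memory playing inside Kasimir's mind alone; no real-world source, Chidinma can't hear it → meta-diegetic.
Sound (2): a character's body making contact with the set — an in-world sound, so diegetic.
(3) the sound is imagined by Kasimir; nothing in the story world is producing it and Chidinma can't hear it → meta-diegetic.
(4) the air-conditioning unit is part of the location's real environment → diegetic.
(5) is non-diegetic: it has no source in the story world and no character can hear it — it's underscore.
Meta-diegetic: (1), (3) — that's 2.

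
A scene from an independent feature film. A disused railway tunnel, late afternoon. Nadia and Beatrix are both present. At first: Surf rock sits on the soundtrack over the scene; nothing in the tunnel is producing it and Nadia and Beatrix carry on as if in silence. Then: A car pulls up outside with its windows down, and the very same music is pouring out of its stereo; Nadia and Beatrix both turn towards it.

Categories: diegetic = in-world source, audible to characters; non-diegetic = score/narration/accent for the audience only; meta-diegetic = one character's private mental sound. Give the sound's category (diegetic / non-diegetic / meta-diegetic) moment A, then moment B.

Moment A: no in-world source exists and no character can hear it — underscore → non-diegetic.
Moment B: the car stereo is now a real source in the story world and the characters hear it → diegetic.

non-diegetic, diegetic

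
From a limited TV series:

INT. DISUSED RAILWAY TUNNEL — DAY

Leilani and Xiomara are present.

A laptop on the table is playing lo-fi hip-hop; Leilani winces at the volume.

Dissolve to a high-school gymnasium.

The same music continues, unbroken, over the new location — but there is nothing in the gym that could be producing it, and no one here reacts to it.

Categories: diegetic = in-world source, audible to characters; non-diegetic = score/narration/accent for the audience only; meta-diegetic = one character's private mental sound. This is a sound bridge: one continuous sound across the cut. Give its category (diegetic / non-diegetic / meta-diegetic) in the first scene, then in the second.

Scene one: a laptop is an on-screen source and Leilani reacts to it → diegetic.
Scene two: there is no source in the gym and no one hears it — it's now underscore → non-diegetic.

diegetic, non-diegetic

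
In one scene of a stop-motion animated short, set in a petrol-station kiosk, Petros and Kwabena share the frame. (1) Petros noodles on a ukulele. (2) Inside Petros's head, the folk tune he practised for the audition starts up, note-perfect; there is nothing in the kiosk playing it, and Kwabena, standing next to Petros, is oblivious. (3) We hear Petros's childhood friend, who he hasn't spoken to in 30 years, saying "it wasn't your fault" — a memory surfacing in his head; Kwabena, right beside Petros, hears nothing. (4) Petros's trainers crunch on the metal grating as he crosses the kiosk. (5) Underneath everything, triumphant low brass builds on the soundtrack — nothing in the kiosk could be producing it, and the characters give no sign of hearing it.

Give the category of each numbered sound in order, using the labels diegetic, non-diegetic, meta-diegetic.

diegetic, meta-diegetic, meta-diegetic, diegetic, non-diegetic

Sound (1): Petros is producing the music live, in the story world, so diegetic.
(2) is meta-diegetic: remembered music, private to Petros — Kwabena is oblivious because it isn't in the room.
(3) is meta-diegetic: the voice is a memory playing only inside Petros's mind; Kwabena can't hear it.
(4) it's the physical sound of Petros moving in the space → diegetic.
Sound (5): nothing in the kiosk produces it and the characters don't hear it — pure soundtrack, so non-diegetic.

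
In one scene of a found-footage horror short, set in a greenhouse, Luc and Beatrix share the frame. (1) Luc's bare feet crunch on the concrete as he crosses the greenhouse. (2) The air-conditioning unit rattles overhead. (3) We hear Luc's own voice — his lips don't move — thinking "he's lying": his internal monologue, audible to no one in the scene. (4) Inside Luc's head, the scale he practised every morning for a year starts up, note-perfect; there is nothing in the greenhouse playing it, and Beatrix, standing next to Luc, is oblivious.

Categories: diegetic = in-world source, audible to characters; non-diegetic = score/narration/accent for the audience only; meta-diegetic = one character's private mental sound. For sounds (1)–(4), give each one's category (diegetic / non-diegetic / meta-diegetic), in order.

diegetic, diegetic, meta-diegetic, meta-diegetic

(1) a character's body making contact with the set — an in-world sound → diegetic.
Sound (2): it's the actual ambient sound of the location, so diegetic.
(3) is meta-diegetic: it's Luc's unspoken thought, heard only by the audience via his subjectivity.
(4) the music is a memory playing inside Luc's mind alone; no real-world source, Beatrix can't hear it → meta-diegetic.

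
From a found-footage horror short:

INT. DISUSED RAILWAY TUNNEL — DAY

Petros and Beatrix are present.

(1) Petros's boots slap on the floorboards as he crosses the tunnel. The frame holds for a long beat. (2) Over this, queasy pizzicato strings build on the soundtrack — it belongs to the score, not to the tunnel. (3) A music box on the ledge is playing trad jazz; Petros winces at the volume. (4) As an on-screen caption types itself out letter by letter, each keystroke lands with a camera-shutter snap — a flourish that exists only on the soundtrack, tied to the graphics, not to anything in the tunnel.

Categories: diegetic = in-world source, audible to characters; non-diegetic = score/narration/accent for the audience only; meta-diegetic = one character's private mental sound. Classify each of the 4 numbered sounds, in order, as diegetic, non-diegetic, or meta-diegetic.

diegetic, non-diegetic, diegetic, non-diegetic

Sound (1): it's the physical sound of Petros moving in the space, so diegetic.
(2) is non-diegetic: nothing in the tunnel produces it and the characters don't hear it — pure soundtrack.
(3) is diegetic: a music box is a physical source in the scene and Petros reacts to it.
Sound (4): the caption isn't part of the story world, so neither is the sound tied to it, so non-diegetic.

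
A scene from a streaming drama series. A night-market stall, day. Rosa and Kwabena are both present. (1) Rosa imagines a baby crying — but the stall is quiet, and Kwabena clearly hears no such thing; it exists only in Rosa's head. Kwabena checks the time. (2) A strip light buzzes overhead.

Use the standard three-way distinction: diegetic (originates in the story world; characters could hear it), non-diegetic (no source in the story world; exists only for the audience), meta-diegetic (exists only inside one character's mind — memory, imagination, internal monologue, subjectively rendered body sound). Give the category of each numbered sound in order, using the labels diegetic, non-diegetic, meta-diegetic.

meta-diegetic, diegetic

Sound (1): the sound is imagined by Rosa; nothing in the story world is producing it and Kwabena can't hear it, so meta-diegetic.
(2) ambient/room sound belonging to the story's physical space → diegetic.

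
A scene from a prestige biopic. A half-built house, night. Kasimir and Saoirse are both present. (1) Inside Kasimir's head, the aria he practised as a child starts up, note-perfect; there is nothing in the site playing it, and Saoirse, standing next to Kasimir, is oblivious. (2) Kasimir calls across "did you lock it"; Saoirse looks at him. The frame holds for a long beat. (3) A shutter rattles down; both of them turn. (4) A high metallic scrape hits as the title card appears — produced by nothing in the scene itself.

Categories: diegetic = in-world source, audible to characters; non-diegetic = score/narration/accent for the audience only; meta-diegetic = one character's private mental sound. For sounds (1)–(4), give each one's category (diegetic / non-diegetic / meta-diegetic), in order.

Sound (1): it lives in Kasimir's subjectivity, not in the site, so meta-diegetic.
Sound (2): spoken by a character present in the story world, so diegetic.
Sound (3): a shutter is a real object/event in the scene's world, so diegetic.
(4) an editorial stinger — it belongs to the cut, not the story world → non-diegetic.

meta-diegetic, diegetic, diegetic, non-diegetic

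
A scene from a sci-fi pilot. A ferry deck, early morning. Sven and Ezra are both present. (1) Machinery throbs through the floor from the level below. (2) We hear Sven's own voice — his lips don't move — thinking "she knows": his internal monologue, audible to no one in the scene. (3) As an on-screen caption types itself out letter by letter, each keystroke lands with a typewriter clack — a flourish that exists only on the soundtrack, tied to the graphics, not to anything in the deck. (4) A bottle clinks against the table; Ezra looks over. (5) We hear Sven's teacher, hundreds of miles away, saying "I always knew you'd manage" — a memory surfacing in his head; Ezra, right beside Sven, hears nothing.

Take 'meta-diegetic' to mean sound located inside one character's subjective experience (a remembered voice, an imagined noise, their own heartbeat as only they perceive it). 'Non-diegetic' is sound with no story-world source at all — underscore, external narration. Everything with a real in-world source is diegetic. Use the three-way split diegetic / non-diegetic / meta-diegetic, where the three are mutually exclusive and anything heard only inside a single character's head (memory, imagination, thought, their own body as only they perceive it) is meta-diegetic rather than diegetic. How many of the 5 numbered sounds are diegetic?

(1) is diegetic: it's the actual ambient sound of the location.
(2) is meta-diegetic: Sven's thought-voice: a private mental sound no other character can hear.
(3) it accompanies on-screen graphics, not anything inside the story world → non-diegetic.
(4) is diegetic: a bottle is a real object/event in the scene's world.
(5) the voice is a memory playing only inside Sven's mind; Ezra can't hear it → meta-diegetic.
So 2 of the 5 are diegetic: (1), (4).

2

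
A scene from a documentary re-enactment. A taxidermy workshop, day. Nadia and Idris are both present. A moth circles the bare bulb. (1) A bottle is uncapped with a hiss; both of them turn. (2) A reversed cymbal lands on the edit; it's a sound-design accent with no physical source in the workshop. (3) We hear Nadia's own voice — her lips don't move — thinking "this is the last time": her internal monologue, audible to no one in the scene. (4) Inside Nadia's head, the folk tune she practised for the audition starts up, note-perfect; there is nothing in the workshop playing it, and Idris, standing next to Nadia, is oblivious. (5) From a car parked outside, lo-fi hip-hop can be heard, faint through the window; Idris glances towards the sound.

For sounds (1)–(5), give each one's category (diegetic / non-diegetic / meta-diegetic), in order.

diegetic, non-diegetic, meta-diegetic, meta-diegetic, diegetic

Sound (1): an in-world source (a bottle); characters could hear it, so diegetic.
(2) an editorial stinger — it belongs to the cut, not the story world → non-diegetic.
(3) is meta-diegetic: internal monologue — inside Nadia's mind, not spoken into the scene.
(4) is meta-diegetic: it lives in Nadia's subjectivity, not in the workshop.
(5) is diegetic: it's coming from a car parked outside — a location within the story world — and Idris reacts.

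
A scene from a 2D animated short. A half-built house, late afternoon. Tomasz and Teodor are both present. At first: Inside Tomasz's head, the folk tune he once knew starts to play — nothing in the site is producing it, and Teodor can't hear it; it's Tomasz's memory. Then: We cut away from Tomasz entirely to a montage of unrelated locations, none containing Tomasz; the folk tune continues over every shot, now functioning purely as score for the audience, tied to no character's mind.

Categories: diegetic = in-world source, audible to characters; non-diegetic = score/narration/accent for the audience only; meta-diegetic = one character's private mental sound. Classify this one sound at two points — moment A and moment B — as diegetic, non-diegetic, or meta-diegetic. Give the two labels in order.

meta-diegetic, non-diegetic

Moment A: the music lives inside Tomasz's mind alone; Teodor can't hear it → meta-diegetic.
Moment B: once it plays over shots Tomasz isn't in, detached from any character's subjectivity, it's conventional underscore → non-diegetic.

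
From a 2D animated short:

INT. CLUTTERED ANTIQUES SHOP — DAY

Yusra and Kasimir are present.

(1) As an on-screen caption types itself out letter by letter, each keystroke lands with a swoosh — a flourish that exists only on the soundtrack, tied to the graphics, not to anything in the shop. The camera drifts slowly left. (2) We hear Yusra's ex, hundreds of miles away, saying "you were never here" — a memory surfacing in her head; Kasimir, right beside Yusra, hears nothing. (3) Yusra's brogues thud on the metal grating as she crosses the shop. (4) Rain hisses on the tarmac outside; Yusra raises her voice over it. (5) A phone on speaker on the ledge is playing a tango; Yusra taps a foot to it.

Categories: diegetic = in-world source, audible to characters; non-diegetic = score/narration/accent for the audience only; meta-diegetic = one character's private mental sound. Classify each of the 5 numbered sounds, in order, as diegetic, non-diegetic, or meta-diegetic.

(1) sound married to a title/caption — outside the diegesis by definition → non-diegetic.
(2) is meta-diegetic: it's Yusra's recollection rendered as sound; the other character can't hear it.
(3) Yusra's footsteps are produced in the story world → diegetic.
Sound (4): it's the actual ambient sound of the location, so diegetic.
(5) the music comes from an on-screen device that Yusra responds to → diegetic.

non-diegetic, meta-diegetic, diegetic, diegetic, diegetic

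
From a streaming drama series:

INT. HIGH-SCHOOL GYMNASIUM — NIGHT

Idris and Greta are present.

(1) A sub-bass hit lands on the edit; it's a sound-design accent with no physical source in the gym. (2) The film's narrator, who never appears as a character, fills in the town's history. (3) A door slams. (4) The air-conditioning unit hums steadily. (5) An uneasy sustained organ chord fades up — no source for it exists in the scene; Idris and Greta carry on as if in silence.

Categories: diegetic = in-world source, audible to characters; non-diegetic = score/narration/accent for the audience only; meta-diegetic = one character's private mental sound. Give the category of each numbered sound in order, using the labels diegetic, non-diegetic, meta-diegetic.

Sound (1): it's a sound-design accent with no in-world source; no one in the scene can hear it, so non-diegetic.
(2) is non-diegetic: external voice-over — not a character, not heard by anyone in the scene.
(3) the sound comes from a door physically present in the location → diegetic.
(4) the air-conditioning unit is part of the location's real environment → diegetic.
(5) is non-diegetic: score with no on-screen or off-screen source; it exists for the audience alone.

non-diegetic, non-diegetic, diegetic, diegetic, non-diegetic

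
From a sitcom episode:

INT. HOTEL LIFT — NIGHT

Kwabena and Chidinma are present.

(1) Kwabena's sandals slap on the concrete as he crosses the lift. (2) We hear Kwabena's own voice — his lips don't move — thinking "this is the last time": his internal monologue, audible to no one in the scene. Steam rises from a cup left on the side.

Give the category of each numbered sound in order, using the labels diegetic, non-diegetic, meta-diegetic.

diegetic, meta-diegetic

(1) is diegetic: Kwabena's footsteps are produced in the story world.
(2) is meta-diegetic: internal monologue — inside Kwabena's mind, not spoken into the scene.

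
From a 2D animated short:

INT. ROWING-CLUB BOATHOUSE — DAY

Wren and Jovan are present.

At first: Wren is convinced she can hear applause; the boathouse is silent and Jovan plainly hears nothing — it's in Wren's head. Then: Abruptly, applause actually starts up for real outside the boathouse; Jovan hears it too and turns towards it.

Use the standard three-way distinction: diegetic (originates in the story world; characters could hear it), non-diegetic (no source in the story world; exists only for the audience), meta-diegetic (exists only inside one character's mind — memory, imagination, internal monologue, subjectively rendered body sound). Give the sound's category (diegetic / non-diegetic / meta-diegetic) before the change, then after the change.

meta-diegetic, diegetic

Before the change: only Wren 'hears' it — imagined, in her mind → meta-diegetic.
After the change: now there's a real external source and Jovan hears it too — in the story world → diegetic.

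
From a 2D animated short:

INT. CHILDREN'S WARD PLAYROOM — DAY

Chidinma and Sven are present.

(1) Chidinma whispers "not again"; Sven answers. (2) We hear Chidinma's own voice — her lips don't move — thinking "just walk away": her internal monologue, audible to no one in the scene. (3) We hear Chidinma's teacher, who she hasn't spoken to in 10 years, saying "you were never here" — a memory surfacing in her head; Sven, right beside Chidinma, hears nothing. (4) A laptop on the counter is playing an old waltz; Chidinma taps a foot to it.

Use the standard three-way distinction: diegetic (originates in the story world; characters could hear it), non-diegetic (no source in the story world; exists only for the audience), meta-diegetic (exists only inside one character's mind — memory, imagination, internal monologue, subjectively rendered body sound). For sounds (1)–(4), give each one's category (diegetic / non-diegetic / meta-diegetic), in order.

(1) Chidinma is a character speaking aloud in the scene → diegetic.
(2) is meta-diegetic: Chidinma's thought-voice: a private mental sound no other character can hear.
(3) is meta-diegetic: a remembered line, private to Chidinma — not present in the room, not audible to Sven.
(4) source music from a laptop, which exists in the story world → diegetic.

diegetic, meta-diegetic, meta-diegetic, diegetic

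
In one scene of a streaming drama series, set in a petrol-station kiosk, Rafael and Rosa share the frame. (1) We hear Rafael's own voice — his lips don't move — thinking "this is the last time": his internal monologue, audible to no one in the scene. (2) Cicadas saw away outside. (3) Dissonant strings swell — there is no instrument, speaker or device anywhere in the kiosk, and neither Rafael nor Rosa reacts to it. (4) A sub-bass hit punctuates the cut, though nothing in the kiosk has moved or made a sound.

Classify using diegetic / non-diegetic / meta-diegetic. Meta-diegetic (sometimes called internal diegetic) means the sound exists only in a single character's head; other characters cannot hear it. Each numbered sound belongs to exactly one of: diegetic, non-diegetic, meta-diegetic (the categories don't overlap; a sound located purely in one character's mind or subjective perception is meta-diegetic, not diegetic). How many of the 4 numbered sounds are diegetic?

Sound (1): Rafael's thought-voice: a private mental sound no other character can hear, so meta-diegetic.
Sound (2): ambient/room sound belonging to the story's physical space, so diegetic.
Sound (3): nothing in the kiosk produces it and the characters don't hear it — pure soundtrack, so non-diegetic.
(4) is non-diegetic: an editorial stinger — it belongs to the cut, not the story world.
Diegetic: (2) — that's 1.

1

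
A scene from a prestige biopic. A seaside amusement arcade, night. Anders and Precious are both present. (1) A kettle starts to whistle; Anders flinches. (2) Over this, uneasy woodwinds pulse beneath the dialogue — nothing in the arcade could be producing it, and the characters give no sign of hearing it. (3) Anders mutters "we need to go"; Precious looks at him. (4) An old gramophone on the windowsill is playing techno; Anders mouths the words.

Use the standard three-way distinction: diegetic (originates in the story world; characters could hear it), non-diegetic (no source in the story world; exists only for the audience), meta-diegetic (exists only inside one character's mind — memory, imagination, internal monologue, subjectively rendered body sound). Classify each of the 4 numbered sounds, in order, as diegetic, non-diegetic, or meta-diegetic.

Sound (1): a kettle is a real object/event in the scene's world, so diegetic.
(2) it has no source in the story world and no character can hear it — it's underscore → non-diegetic.
(3) is diegetic: on-screen dialogue — Anders speaks and Precious is there to hear.
(4) is diegetic: the music comes from an on-screen device that Anders responds to.

diegetic, non-diegetic, diegetic, diegetic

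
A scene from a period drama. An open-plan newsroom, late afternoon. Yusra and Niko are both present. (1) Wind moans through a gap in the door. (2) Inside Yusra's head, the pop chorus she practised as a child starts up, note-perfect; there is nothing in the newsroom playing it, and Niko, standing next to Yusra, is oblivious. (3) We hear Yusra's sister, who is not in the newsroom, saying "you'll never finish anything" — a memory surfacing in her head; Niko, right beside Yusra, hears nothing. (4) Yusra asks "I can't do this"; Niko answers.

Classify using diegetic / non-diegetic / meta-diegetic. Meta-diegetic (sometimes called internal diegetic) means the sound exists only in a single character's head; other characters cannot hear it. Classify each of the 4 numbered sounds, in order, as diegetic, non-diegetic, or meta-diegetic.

(1) is diegetic: it's the actual ambient sound of the location.
Sound (2): the music is a memory playing inside Yusra's mind alone; no real-world source, Niko can't hear it, so meta-diegetic.
(3) it's Yusra's recollection rendered as sound; the other character can't hear it → meta-diegetic.
(4) Yusra is a character speaking aloud in the scene → diegetic.

diegetic, meta-diegetic, meta-diegetic, diegetic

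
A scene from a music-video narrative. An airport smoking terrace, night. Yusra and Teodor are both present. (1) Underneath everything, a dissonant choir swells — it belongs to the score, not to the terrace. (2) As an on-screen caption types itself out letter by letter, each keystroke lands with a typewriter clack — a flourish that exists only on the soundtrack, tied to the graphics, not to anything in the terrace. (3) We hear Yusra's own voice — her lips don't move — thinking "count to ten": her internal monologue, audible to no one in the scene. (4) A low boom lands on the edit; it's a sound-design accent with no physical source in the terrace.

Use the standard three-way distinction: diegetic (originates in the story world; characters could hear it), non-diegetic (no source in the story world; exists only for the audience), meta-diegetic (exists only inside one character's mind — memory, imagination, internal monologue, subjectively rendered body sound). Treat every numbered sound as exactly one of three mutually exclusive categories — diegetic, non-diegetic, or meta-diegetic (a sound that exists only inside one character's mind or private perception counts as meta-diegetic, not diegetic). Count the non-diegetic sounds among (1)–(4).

Sound (1): nothing in the terrace produces it and the characters don't hear it — pure soundtrack, so non-diegetic.
(2) is non-diegetic: sound married to a title/caption — outside the diegesis by definition.
(3) is meta-diegetic: internal monologue — inside Yusra's mind, not spoken into the scene.
(4) is non-diegetic: an editorial stinger — it belongs to the cut, not the story world.
Non-diegetic: (1), (2), (4) — that's 3.

3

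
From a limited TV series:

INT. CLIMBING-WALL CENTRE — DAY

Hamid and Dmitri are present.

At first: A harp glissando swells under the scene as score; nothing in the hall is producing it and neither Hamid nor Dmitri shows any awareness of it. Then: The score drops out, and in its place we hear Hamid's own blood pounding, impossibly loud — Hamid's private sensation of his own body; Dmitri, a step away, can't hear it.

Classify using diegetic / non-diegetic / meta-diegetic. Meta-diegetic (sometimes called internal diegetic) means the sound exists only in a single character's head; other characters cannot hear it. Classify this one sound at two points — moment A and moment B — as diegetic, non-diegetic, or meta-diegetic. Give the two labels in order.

Moment A: underscore with no in-world source, inaudible to the characters → non-diegetic.
Moment B: the body sound is Hamid's subjective perception alone — Dmitri can't hear it → meta-diegetic.

non-diegetic, meta-diegetic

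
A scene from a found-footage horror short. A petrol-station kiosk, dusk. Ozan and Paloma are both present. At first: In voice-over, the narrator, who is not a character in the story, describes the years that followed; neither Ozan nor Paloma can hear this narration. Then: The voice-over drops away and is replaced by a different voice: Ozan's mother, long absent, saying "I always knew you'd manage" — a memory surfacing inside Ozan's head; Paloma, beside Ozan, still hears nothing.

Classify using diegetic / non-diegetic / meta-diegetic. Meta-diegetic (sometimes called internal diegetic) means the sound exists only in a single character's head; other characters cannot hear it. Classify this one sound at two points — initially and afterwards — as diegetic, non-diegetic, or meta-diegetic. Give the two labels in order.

Initially: the external narrator addresses only the audience — outside the story world → non-diegetic.
Afterwards: the replacement voice is a memory inside Ozan's mind specifically → meta-diegetic.

non-diegetic, meta-diegetic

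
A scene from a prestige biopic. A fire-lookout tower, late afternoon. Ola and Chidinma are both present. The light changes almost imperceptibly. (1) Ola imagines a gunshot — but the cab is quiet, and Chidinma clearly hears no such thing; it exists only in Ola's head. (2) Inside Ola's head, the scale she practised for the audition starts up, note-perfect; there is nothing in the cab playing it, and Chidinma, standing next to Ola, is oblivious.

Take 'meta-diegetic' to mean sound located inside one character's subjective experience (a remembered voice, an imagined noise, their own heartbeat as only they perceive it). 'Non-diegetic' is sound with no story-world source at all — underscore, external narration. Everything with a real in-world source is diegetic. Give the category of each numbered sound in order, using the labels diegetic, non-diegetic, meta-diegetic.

(1) is meta-diegetic: subjective to Ola: the cab is silent and Chidinma hears nothing.
(2) is meta-diegetic: the music is a memory playing inside Ola's mind alone; no real-world source, Chidinma can't hear it.

meta-diegetic, meta-diegetic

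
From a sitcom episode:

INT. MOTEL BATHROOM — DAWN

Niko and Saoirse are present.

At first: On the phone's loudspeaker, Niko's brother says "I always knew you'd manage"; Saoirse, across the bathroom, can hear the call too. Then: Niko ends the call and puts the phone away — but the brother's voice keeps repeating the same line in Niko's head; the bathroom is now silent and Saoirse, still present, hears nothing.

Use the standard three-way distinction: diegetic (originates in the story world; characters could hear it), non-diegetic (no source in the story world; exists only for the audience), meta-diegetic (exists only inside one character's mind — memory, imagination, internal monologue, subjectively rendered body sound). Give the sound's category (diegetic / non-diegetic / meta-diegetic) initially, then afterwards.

Initially: the loudspeaker is an in-world source; both Niko and Saoirse hear the call → diegetic.
Afterwards: with the phone off, the voice continues only as Niko's private mental replay — Saoirse can't hear it → meta-diegetic.

diegetic, meta-diegetic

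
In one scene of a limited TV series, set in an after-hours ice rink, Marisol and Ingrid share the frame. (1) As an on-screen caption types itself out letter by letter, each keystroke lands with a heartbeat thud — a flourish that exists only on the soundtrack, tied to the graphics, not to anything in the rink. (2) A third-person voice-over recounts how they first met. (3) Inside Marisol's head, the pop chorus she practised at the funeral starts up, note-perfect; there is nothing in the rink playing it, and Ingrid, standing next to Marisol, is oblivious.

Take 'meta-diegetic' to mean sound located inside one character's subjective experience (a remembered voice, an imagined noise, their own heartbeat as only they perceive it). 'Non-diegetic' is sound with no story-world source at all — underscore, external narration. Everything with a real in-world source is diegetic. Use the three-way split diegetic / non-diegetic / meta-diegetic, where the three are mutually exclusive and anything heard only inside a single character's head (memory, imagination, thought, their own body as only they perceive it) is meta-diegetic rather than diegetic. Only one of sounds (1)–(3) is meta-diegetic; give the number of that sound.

3

Sound (1): the caption isn't part of the story world, so neither is the sound tied to it, so non-diegetic.
Sound (2): commentary laid over the scene from outside the fiction, so non-diegetic.
(3) remembered music, private to Marisol — Ingrid is oblivious because it isn't in the room → meta-diegetic.
Only (3) is meta-diegetic.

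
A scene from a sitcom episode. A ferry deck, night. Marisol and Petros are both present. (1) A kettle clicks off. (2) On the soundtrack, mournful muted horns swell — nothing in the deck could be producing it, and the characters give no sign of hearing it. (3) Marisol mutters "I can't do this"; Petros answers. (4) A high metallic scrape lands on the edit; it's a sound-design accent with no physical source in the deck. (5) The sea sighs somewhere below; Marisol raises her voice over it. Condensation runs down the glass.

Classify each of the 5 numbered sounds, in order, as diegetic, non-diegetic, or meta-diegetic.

Sound (1): an in-world source (a kettle); characters could hear it, so diegetic.
Sound (2): score with no on-screen or off-screen source; it exists for the audience alone, so non-diegetic.
(3) is diegetic: on-screen dialogue — Marisol speaks and Petros is there to hear.
Sound (4): nothing in the scene produces it; it's an accent added for the audience, so non-diegetic.
(5) it's the actual ambient sound of the location → diegetic.

diegetic, non-diegetic, diegetic, non-diegetic, diegetic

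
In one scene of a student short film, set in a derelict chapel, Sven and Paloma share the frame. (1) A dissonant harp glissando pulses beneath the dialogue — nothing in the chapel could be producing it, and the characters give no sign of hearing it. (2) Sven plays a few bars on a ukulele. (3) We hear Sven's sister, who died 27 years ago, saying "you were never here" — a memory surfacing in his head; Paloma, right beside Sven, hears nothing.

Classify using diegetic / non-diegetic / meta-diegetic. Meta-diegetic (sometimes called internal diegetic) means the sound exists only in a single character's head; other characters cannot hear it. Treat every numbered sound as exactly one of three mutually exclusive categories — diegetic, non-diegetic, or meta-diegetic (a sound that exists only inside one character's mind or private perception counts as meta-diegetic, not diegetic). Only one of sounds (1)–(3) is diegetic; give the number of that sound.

2

Sound (1): nothing in the chapel produces it and the characters don't hear it — pure soundtrack, so non-diegetic.
(2) is diegetic: the instrument and the performer are both in the scene.
Sound (3): the voice is a memory playing only inside Sven's mind; Paloma can't hear it, so meta-diegetic.
Only (2) is diegetic.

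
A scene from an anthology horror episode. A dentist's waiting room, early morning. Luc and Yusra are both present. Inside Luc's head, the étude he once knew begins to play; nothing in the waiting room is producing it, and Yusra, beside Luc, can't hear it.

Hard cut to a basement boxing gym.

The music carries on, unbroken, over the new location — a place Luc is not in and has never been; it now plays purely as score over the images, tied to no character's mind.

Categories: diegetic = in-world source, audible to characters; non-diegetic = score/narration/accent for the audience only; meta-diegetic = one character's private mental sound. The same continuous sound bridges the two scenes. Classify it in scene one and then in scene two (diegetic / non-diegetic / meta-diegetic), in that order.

meta-diegetic, non-diegetic

Scene one: the music exists only inside Luc's mind; Yusra can't hear it → meta-diegetic.
Scene two: it's detached from Luc entirely and plays over unrelated images with no in-world source — conventional underscore → non-diegetic.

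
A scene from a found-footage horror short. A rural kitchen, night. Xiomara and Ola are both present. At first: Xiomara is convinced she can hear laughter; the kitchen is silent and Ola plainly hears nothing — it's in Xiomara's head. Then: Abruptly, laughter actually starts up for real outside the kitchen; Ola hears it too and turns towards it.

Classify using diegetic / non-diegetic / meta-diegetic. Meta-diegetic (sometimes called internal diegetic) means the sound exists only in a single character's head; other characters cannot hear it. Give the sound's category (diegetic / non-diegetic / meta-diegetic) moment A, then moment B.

meta-diegetic, diegetic

Moment A: only Xiomara 'hears' it — imagined, in her mind → meta-diegetic.
Moment B: now there's a real external source and Ola hears it too — in the story world → diegetic.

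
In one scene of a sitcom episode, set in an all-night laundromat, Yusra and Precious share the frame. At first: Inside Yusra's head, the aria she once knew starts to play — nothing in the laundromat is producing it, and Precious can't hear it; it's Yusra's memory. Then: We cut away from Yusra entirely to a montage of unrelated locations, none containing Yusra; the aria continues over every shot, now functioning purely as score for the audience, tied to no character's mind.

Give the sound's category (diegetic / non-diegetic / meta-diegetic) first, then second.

First: the music lives inside Yusra's mind alone; Precious can't hear it → meta-diegetic.
Second: once it plays over shots Yusra isn't in, detached from any character's subjectivity, it's conventional underscore → non-diegetic.

meta-diegetic, non-diegetic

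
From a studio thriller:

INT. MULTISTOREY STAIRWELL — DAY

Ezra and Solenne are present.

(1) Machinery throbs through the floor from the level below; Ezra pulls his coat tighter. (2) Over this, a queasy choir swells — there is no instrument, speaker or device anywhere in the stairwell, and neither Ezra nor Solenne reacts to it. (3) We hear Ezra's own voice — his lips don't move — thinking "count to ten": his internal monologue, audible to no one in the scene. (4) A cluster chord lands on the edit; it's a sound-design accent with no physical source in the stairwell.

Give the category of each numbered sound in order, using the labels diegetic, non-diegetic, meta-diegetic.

diegetic, non-diegetic, meta-diegetic, non-diegetic

(1) is diegetic: it's the actual ambient sound of the location.
(2) is non-diegetic: score with no on-screen or off-screen source; it exists for the audience alone.
(3) is meta-diegetic: it's Ezra's unspoken thought, heard only by the audience via his subjectivity.
(4) it's a sound-design accent with no in-world source; no one in the scene can hear it → non-diegetic.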